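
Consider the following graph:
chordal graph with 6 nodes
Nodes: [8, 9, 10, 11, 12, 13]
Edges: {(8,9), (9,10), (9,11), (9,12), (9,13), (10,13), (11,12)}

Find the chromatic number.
Clique number ω(G) = 3 (lower bound: χ ≥ ω).
The clique on [9, 10, 13] has size 3, forcing χ ≥ 3, and the coloring below uses 3 colors, so χ(G) = 3.
A valid 3-coloring: color 1: [9]; color 2: [8, 11, 13]; color 3: [10, 12].

χ(G) = 3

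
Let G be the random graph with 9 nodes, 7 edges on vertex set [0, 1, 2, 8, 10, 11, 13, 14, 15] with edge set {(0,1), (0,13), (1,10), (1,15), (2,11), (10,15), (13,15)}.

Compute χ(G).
Clique number ω(G) = 3 (lower bound: χ ≥ ω).
The clique on [1, 10, 15] has size 3, forcing χ ≥ 3, and the coloring below uses 3 colors, so χ(G) = 3.
A valid 3-coloring: color 1: [0, 8, 11, 14, 15]; color 2: [1, 2, 13]; color 3: [10].

χ(G) = 3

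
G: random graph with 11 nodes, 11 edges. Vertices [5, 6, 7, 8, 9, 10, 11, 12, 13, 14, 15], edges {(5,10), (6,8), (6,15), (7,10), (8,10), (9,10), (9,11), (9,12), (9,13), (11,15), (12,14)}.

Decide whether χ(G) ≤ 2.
A valid 2-coloring: color 1: [5, 7, 8, 9, 14, 15]; color 2: [6, 10, 11, 12, 13].
(χ(G) = 2 ≤ 2.)

Yes, G is 2-colorable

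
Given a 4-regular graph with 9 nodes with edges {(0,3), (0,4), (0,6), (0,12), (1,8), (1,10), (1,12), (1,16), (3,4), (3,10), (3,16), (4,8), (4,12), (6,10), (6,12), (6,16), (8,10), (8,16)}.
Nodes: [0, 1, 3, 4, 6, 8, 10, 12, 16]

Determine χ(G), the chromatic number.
χ(G) = 3

Clique number ω(G) = 3 (lower bound: χ ≥ ω).
The clique on [0, 3, 4] has size 3, forcing χ ≥ 3, and the coloring below uses 3 colors, so χ(G) = 3.
A valid 3-coloring: color 1: [0, 10, 16]; color 2: [1, 4, 6]; color 3: [3, 8, 12].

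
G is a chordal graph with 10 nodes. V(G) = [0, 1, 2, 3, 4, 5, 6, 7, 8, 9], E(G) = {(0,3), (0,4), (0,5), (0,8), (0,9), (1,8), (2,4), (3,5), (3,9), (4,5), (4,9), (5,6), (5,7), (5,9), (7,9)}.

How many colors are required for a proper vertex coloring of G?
χ(G) = 4

Clique number ω(G) = 4 (lower bound: χ ≥ ω).
The clique on [0, 3, 5, 9] has size 4, forcing χ ≥ 4, and the coloring below uses 4 colors, so χ(G) = 4.
A valid 4-coloring: color 1: [2, 5, 8]; color 2: [1, 6, 9]; color 3: [0, 7]; color 4: [3, 4].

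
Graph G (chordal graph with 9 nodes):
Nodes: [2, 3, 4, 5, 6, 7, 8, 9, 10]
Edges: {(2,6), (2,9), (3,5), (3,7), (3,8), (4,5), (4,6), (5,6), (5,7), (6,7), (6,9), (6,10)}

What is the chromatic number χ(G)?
Clique number ω(G) = 3 (lower bound: χ ≥ ω).
The clique on [3, 5, 7] has size 3, forcing χ ≥ 3, and the coloring below uses 3 colors, so χ(G) = 3.
A valid 3-coloring: color 1: [3, 6]; color 2: [2, 5, 8, 10]; color 3: [4, 7, 9].

χ(G) = 3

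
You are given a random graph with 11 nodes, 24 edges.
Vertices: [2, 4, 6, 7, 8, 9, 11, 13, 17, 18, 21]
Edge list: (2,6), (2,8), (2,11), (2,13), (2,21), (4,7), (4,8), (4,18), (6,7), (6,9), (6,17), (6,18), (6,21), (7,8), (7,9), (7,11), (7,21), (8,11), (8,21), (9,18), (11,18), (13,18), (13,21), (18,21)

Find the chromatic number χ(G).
χ(G) = 3

Clique number ω(G) = 3 (lower bound: χ ≥ ω).
The clique on [4, 7, 8] has size 3, forcing χ ≥ 3, and the coloring below uses 3 colors, so χ(G) = 3.
A valid 3-coloring: color 1: [2, 7, 17, 18]; color 2: [6, 8, 13]; color 3: [4, 9, 11, 21].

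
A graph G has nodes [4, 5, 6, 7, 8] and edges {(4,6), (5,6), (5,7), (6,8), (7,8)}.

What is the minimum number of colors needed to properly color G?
Clique number ω(G) = 2 (lower bound: χ ≥ ω).
The graph is bipartite (no odd cycle), so 2 colors suffice: χ(G) = 2.
A valid 2-coloring: color 1: [6, 7]; color 2: [4, 5, 8].

χ(G) = 2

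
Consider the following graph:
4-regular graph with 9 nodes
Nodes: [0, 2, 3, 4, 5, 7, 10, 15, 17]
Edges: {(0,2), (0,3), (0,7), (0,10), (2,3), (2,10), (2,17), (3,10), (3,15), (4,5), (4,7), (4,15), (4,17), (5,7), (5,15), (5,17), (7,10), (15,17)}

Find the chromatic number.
χ(G) = 4

Clique number ω(G) = 4 (lower bound: χ ≥ ω).
The clique on [0, 2, 3, 10] has size 4, forcing χ ≥ 4, and the coloring below uses 4 colors, so χ(G) = 4.
A valid 4-coloring: color 1: [0, 17]; color 2: [2, 7, 15]; color 3: [5, 10]; color 4: [3, 4].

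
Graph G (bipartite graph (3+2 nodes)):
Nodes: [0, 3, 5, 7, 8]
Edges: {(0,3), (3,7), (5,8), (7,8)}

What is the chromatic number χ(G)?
Clique number ω(G) = 2 (lower bound: χ ≥ ω).
The graph is bipartite (no odd cycle), so 2 colors suffice: χ(G) = 2.
A valid 2-coloring: color 1: [0, 5, 7]; color 2: [3, 8].

χ(G) = 2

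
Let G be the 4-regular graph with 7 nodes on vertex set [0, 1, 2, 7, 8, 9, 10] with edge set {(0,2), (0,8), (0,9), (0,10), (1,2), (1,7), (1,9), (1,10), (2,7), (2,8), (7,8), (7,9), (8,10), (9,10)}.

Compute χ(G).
Clique number ω(G) = 3 (lower bound: χ ≥ ω).
Suppose a proper 3-coloring c exists. The clique [0, 2, 8] takes 3 distinct colors; by symmetry let c(0) = 1, c(2) = 2, c(8) = 3.
- Vertex 7: neighbors [2, 8] already have colors [2, 3] ⇒ c(7) = 1.
- Vertex 1: neighbors [7, 2] already have colors [1, 2] ⇒ c(1) = 3.
- Vertex 9: neighbors [0, 1] already have colors [1, 3] ⇒ c(9) = 2.
- Vertex 10: neighbors [0, 9, 1] already have colors [1, 2, 3] — all 3 colors blocked. Contradiction.
The forced assignments end in a contradiction, so G has no proper 3-coloring (χ ≥ 4).
The coloring below uses 4 colors, so χ(G) = 4.
A valid 4-coloring: color 1: [0, 1]; color 2: [7, 10]; color 3: [2, 9]; color 4: [8].

χ(G) = 4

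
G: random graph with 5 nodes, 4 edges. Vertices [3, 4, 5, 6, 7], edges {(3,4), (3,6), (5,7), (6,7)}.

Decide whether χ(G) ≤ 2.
A valid 2-coloring: color 1: [3, 7]; color 2: [4, 5, 6].
(χ(G) = 2 ≤ 2.)

Yes, G is 2-colorable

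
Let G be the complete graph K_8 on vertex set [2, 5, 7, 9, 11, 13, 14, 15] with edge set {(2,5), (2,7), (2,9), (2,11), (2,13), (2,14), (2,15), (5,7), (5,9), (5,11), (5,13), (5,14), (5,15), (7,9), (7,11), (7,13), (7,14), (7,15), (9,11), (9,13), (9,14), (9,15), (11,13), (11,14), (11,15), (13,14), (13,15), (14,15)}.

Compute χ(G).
χ(G) = 8

Clique number ω(G) = 8 (lower bound: χ ≥ ω).
The clique on [2, 5, 7, 9, 11, 13, 14, 15] has size 8, forcing χ ≥ 8, and the coloring below uses 8 colors, so χ(G) = 8.
A valid 8-coloring: color 1: [14]; color 2: [9]; color 3: [11]; color 4: [2]; color 5: [7]; color 6: [5]; color 7: [13]; color 8: [15].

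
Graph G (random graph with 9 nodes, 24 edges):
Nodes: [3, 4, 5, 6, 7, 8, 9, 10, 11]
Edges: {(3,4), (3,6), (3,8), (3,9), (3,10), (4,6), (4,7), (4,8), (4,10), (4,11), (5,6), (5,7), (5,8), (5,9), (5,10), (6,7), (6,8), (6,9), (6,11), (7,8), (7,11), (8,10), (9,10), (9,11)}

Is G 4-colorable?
Suppose a proper 4-coloring c exists. The clique [3, 4, 6, 8] takes 4 distinct colors; by symmetry let c(3) = 1, c(4) = 2, c(6) = 3, c(8) = 4.
- Vertex 7: neighbors [4, 6, 8] already have colors [2, 3, 4] ⇒ c(7) = 1.
- Vertex 5: neighbors [7, 6, 8] already have colors [1, 3, 4] ⇒ c(5) = 2.
- Vertex 9: neighbors [3, 5, 6] already have colors [1, 2, 3] ⇒ c(9) = 4.
- Vertex 11: neighbors [7, 4, 6, 9] already have colors [1, 2, 3, 4] — all 4 colors blocked. Contradiction.
The forced assignments end in a contradiction, so G has no proper 4-coloring (χ ≥ 5).

No, G is not 4-colorable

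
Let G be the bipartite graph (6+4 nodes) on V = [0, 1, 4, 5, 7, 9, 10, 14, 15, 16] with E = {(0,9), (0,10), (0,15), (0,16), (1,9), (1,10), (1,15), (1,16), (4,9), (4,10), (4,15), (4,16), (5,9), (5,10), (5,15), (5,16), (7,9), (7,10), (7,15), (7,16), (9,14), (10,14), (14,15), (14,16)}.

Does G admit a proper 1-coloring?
No, G is not 1-colorable

Edge (0,16) forces its endpoints to differ, so 1 color is not enough.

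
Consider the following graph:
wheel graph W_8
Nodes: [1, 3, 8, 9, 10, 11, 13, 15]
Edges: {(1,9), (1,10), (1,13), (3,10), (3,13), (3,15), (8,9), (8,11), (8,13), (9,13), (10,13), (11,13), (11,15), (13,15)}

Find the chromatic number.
χ(G) = 4

Clique number ω(G) = 3 (lower bound: χ ≥ ω).
Odd cycle [3, 15, 11, 8, 9, 1, 10] needs 3 colors (χ ≥ 3).
Vertex 13 is adjacent to every vertex of [1, 3, 8, 9, 10, 11, 15], which already need 3 colors among themselves, so 13 needs a new color (χ ≥ 4).
The coloring below uses 4 colors, so χ(G) = 4.
A valid 4-coloring: color 1: [13]; color 2: [1, 3, 11]; color 3: [8, 10, 15]; color 4: [9].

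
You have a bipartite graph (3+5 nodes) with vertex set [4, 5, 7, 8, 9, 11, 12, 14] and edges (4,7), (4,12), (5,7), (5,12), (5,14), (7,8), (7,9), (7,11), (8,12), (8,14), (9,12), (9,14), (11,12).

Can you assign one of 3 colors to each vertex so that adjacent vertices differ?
A valid 3-coloring: color 1: [7, 12, 14]; color 2: [4, 5, 8, 9, 11].
(χ(G) = 2 ≤ 3.)

Yes, G is 3-colorable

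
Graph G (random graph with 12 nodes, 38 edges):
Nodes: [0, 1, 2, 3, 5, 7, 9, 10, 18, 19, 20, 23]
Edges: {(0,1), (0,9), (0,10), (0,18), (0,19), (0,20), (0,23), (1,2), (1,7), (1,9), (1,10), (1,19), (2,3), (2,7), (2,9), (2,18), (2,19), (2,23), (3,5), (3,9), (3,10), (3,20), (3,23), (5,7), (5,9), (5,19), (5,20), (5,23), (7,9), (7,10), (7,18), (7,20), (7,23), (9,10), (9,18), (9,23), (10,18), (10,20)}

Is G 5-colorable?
Yes, G is 5-colorable

A valid 5-coloring: color 1: [9, 19, 20]; color 2: [0, 3, 7]; color 3: [2, 5, 10]; color 4: [1, 18, 23].
(χ(G) = 4 ≤ 5.)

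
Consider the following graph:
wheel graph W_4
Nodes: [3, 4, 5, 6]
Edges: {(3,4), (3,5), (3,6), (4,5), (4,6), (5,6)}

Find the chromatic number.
χ(G) = 4

Clique number ω(G) = 4 (lower bound: χ ≥ ω).
The clique on [3, 4, 5, 6] has size 4, forcing χ ≥ 4, and the coloring below uses 4 colors, so χ(G) = 4.
A valid 4-coloring: color 1: [3]; color 2: [5]; color 3: [4]; color 4: [6].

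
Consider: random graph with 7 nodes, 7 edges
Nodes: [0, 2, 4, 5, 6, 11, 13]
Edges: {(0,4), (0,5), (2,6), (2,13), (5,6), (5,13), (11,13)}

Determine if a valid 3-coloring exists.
A valid 3-coloring: color 1: [2, 4, 5, 11]; color 2: [0, 6, 13].
(χ(G) = 2 ≤ 3.)

Yes, G is 3-colorable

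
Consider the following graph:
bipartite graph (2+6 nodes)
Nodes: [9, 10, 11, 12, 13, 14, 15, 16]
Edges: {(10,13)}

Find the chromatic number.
Clique number ω(G) = 2 (lower bound: χ ≥ ω).
The graph is bipartite (no odd cycle), so 2 colors suffice: χ(G) = 2.
A valid 2-coloring: color 1: [9, 11, 12, 13, 14, 15, 16]; color 2: [10].

χ(G) = 2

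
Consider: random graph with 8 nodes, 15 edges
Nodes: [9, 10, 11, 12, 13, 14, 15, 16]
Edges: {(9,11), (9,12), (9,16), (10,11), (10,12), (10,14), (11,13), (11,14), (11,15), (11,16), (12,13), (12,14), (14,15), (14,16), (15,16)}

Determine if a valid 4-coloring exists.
A valid 4-coloring: color 1: [11, 12]; color 2: [9, 13, 14]; color 3: [10, 16]; color 4: [15].
(χ(G) = 4 ≤ 4.)

Yes, G is 4-colorable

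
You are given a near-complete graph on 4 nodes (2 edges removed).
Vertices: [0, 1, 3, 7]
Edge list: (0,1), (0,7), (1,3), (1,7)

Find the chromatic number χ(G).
Clique number ω(G) = 3 (lower bound: χ ≥ ω).
The clique on [0, 1, 7] has size 3, forcing χ ≥ 3, and the coloring below uses 3 colors, so χ(G) = 3.
A valid 3-coloring: color 1: [1]; color 2: [3, 7]; color 3: [0].

χ(G) = 3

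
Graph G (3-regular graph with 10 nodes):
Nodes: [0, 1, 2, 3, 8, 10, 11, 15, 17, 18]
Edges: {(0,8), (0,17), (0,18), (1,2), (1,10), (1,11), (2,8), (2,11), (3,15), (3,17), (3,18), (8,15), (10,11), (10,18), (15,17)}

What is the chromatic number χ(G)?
Clique number ω(G) = 3 (lower bound: χ ≥ ω).
The clique on [1, 2, 11] has size 3, forcing χ ≥ 3, and the coloring below uses 3 colors, so χ(G) = 3.
A valid 3-coloring: color 1: [1, 3, 8]; color 2: [11, 17, 18]; color 3: [0, 2, 10, 15].

χ(G) = 3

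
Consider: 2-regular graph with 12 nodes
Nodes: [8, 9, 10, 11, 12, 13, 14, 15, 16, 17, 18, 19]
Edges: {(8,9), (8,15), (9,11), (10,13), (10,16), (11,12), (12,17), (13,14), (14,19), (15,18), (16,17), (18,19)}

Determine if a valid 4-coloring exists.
Yes, G is 4-colorable

A valid 4-coloring: color 1: [9, 12, 13, 15, 16, 19]; color 2: [8, 10, 11, 14, 17, 18].
(χ(G) = 2 ≤ 4.)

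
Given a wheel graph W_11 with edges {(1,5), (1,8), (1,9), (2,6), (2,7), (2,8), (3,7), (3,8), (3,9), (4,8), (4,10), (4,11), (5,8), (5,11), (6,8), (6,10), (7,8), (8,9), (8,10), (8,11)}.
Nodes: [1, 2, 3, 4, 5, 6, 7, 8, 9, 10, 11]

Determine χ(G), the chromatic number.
Clique number ω(G) = 3 (lower bound: χ ≥ ω).
The clique on [1, 8, 9] has size 3, forcing χ ≥ 3, and the coloring below uses 3 colors, so χ(G) = 3.
A valid 3-coloring: color 1: [8]; color 2: [4, 5, 6, 7, 9]; color 3: [1, 2, 3, 10, 11].

χ(G) = 3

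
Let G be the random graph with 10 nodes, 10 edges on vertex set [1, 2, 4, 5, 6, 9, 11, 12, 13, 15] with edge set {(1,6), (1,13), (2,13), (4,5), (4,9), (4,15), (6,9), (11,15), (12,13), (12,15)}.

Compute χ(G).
χ(G) = 3

Clique number ω(G) = 2 (lower bound: χ ≥ ω).
Odd cycle [12, 13, 1, 6, 9, 4, 15] needs 3 colors (χ ≥ 3).
The coloring below uses 3 colors, so χ(G) = 3.
A valid 3-coloring: color 1: [1, 2, 4, 11, 12]; color 2: [5, 6, 13, 15]; color 3: [9].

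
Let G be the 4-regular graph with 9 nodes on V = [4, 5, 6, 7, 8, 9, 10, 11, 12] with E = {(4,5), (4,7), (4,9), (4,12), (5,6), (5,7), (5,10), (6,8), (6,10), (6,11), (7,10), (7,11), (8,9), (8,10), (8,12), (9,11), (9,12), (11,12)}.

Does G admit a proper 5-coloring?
A valid 5-coloring: color 1: [5, 8, 11]; color 2: [4, 10]; color 3: [6, 7, 9]; color 4: [12].
(χ(G) = 4 ≤ 5.)

Yes, G is 5-colorable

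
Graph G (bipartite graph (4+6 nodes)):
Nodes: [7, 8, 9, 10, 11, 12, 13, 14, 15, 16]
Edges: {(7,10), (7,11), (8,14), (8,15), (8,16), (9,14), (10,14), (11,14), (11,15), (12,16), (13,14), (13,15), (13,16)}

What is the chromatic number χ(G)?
χ(G) = 2

Clique number ω(G) = 2 (lower bound: χ ≥ ω).
The graph is bipartite (no odd cycle), so 2 colors suffice: χ(G) = 2.
A valid 2-coloring: color 1: [7, 14, 15, 16]; color 2: [8, 9, 10, 11, 12, 13].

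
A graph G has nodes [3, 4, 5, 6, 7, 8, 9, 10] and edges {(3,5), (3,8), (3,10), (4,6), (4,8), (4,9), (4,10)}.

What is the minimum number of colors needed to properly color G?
Clique number ω(G) = 2 (lower bound: χ ≥ ω).
The graph is bipartite (no odd cycle), so 2 colors suffice: χ(G) = 2.
A valid 2-coloring: color 1: [3, 4, 7]; color 2: [5, 6, 8, 9, 10].

χ(G) = 2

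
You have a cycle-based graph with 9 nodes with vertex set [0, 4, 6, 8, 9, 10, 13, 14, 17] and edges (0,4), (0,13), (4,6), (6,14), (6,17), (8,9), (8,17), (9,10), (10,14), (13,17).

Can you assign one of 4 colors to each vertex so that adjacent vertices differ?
A valid 4-coloring: color 1: [4, 9, 14, 17]; color 2: [0, 6, 8, 10]; color 3: [13].
(χ(G) = 3 ≤ 4.)

Yes, G is 4-colorable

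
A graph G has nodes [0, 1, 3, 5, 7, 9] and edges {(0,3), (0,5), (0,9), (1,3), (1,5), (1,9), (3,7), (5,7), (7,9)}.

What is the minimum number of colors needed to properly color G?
χ(G) = 2

Clique number ω(G) = 2 (lower bound: χ ≥ ω).
The graph is bipartite (no odd cycle), so 2 colors suffice: χ(G) = 2.
A valid 2-coloring: color 1: [3, 5, 9]; color 2: [0, 1, 7].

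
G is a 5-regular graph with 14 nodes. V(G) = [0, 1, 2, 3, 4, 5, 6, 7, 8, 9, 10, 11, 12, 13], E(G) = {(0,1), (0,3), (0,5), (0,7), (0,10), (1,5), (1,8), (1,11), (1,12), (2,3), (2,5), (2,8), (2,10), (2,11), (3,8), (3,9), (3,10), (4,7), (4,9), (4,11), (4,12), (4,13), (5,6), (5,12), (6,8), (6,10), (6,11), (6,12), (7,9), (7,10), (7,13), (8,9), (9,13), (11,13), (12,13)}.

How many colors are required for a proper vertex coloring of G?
χ(G) = 4

Clique number ω(G) = 4 (lower bound: χ ≥ ω).
The clique on [4, 7, 9, 13] has size 4, forcing χ ≥ 4, and the coloring below uses 4 colors, so χ(G) = 4.
A valid 4-coloring: color 1: [5, 8, 10, 13]; color 2: [1, 3, 6, 7]; color 3: [0, 9, 11, 12]; color 4: [2, 4].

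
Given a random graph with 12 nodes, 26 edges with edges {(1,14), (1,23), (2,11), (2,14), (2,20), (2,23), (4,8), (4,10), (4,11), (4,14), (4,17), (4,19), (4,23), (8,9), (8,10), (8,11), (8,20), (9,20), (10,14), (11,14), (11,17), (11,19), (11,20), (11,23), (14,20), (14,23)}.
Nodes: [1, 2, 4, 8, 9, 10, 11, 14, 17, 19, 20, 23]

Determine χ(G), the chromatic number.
Clique number ω(G) = 4 (lower bound: χ ≥ ω).
The clique on [2, 11, 14, 20] has size 4, forcing χ ≥ 4, and the coloring below uses 4 colors, so χ(G) = 4.
A valid 4-coloring: color 1: [1, 9, 10, 11]; color 2: [8, 14, 17, 19]; color 3: [2, 4]; color 4: [20, 23].

χ(G) = 4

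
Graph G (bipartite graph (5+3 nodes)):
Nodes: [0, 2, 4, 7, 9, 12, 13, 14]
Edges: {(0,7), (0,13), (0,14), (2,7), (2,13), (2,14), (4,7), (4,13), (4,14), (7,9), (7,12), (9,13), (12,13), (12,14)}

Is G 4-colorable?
Yes, G is 4-colorable

A valid 4-coloring: color 1: [7, 13, 14]; color 2: [0, 2, 4, 9, 12].
(χ(G) = 2 ≤ 4.)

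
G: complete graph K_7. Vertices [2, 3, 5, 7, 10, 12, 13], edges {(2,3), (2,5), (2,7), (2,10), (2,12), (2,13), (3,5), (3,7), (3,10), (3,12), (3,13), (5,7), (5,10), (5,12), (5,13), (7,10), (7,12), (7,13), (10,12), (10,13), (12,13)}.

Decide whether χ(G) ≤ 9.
Yes, G is 9-colorable

A valid 9-coloring: color 1: [3]; color 2: [2]; color 3: [7]; color 4: [5]; color 5: [12]; color 6: [10]; color 7: [13].
(χ(G) = 7 ≤ 9.)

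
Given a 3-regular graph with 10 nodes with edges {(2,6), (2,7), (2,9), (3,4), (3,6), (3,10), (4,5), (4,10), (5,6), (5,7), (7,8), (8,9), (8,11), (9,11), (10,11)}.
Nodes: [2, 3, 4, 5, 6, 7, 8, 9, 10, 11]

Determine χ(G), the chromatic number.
χ(G) = 3

Clique number ω(G) = 3 (lower bound: χ ≥ ω).
The clique on [3, 4, 10] has size 3, forcing χ ≥ 3, and the coloring below uses 3 colors, so χ(G) = 3.
A valid 3-coloring: color 1: [6, 7, 9, 10]; color 2: [2, 3, 5, 11]; color 3: [4, 8].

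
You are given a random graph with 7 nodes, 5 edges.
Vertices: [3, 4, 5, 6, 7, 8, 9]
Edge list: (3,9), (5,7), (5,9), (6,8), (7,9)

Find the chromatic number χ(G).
Clique number ω(G) = 3 (lower bound: χ ≥ ω).
The clique on [5, 7, 9] has size 3, forcing χ ≥ 3, and the coloring below uses 3 colors, so χ(G) = 3.
A valid 3-coloring: color 1: [4, 6, 9]; color 2: [3, 5, 8]; color 3: [7].

χ(G) = 3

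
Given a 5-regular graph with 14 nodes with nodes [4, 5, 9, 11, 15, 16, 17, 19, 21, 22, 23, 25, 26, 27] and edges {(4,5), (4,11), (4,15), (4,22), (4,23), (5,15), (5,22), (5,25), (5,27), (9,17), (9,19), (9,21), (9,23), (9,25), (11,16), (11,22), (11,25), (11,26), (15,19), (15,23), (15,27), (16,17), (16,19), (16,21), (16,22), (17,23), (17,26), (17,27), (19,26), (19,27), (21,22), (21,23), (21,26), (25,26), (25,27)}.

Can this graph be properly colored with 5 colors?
A valid 5-coloring: color 1: [5, 11, 17, 19, 21]; color 2: [4, 9, 16, 26, 27]; color 3: [22, 23, 25]; color 4: [15].
(χ(G) = 4 ≤ 5.)

Yes, G is 5-colorable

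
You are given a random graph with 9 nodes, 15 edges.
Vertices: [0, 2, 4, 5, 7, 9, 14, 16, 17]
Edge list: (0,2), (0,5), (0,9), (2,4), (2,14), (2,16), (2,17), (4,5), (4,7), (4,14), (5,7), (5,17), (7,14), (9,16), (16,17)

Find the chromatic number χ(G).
Clique number ω(G) = 3 (lower bound: χ ≥ ω).
The clique on [2, 16, 17] has size 3, forcing χ ≥ 3, and the coloring below uses 3 colors, so χ(G) = 3.
A valid 3-coloring: color 1: [2, 7, 9]; color 2: [0, 4, 17]; color 3: [5, 14, 16].

χ(G) = 3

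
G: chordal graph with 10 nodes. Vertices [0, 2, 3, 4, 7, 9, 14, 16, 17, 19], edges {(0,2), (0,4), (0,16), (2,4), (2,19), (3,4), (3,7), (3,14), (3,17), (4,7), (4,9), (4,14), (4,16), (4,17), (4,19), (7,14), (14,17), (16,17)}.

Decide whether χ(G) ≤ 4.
A valid 4-coloring: color 1: [4]; color 2: [0, 7, 9, 17, 19]; color 3: [2, 14, 16]; color 4: [3].
(χ(G) = 4 ≤ 4.)

Yes, G is 4-colorable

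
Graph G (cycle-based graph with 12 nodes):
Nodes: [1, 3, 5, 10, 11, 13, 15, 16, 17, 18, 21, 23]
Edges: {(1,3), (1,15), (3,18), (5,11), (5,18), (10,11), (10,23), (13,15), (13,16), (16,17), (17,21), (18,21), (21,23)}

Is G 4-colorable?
A valid 4-coloring: color 1: [1, 11, 13, 17, 18, 23]; color 2: [3, 5, 10, 15, 16, 21].
(χ(G) = 2 ≤ 4.)

Yes, G is 4-colorable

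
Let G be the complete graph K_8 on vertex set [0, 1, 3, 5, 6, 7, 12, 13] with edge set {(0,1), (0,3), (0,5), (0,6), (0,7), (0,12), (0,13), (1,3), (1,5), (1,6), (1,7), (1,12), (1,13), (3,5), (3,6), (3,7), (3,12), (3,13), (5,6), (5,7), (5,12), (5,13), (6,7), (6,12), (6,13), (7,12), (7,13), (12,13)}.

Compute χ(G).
χ(G) = 8

Clique number ω(G) = 8 (lower bound: χ ≥ ω).
The clique on [0, 1, 3, 5, 6, 7, 12, 13] has size 8, forcing χ ≥ 8, and the coloring below uses 8 colors, so χ(G) = 8.
A valid 8-coloring: color 1: [12]; color 2: [5]; color 3: [3]; color 4: [7]; color 5: [6]; color 6: [0]; color 7: [1]; color 8: [13].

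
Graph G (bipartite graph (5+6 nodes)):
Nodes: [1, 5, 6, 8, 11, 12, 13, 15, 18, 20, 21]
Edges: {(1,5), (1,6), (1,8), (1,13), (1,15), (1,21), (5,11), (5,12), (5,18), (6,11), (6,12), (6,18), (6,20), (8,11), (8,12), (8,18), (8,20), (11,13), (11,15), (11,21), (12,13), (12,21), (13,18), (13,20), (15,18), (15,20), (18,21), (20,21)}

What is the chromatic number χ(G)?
Clique number ω(G) = 2 (lower bound: χ ≥ ω).
The graph is bipartite (no odd cycle), so 2 colors suffice: χ(G) = 2.
A valid 2-coloring: color 1: [1, 11, 12, 18, 20]; color 2: [5, 6, 8, 13, 15, 21].

χ(G) = 2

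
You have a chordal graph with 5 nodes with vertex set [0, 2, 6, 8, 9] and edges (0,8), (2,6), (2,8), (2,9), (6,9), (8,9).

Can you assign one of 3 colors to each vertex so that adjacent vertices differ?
Yes, G is 3-colorable

A valid 3-coloring: color 1: [0, 2]; color 2: [9]; color 3: [6, 8].
(χ(G) = 3 ≤ 3.)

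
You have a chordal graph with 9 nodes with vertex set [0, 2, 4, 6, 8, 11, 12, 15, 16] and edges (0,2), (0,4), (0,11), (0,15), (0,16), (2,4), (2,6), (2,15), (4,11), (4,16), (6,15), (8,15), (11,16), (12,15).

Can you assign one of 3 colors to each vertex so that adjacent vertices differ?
The clique on vertices [0, 4, 11, 16] has size 4 > 3, so it alone needs 4 colors.

No, G is not 3-colorable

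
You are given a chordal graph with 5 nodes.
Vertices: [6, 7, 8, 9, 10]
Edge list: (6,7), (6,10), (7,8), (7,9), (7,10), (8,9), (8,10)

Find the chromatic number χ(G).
Clique number ω(G) = 3 (lower bound: χ ≥ ω).
The clique on [7, 8, 9] has size 3, forcing χ ≥ 3, and the coloring below uses 3 colors, so χ(G) = 3.
A valid 3-coloring: color 1: [7]; color 2: [6, 8]; color 3: [9, 10].

χ(G) = 3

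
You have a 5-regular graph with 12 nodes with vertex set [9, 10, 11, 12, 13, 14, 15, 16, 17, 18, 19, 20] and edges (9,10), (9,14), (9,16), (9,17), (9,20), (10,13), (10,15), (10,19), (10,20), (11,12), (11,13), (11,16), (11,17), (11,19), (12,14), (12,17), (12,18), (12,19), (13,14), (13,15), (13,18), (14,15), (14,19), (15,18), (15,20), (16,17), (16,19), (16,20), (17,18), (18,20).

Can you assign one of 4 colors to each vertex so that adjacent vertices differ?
Yes, G is 4-colorable

A valid 4-coloring: color 1: [10, 14, 16, 18]; color 2: [9, 12, 15]; color 3: [13, 17, 19, 20]; color 4: [11].
(χ(G) = 4 ≤ 4.)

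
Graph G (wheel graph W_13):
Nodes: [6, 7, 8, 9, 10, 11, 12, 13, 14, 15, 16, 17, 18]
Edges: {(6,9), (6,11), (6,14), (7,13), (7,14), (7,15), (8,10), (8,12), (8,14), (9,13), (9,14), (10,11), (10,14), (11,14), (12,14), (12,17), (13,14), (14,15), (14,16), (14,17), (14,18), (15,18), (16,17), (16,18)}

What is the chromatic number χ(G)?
Clique number ω(G) = 3 (lower bound: χ ≥ ω).
The clique on [6, 9, 14] has size 3, forcing χ ≥ 3, and the coloring below uses 3 colors, so χ(G) = 3.
A valid 3-coloring: color 1: [14]; color 2: [7, 8, 9, 11, 17, 18]; color 3: [6, 10, 12, 13, 15, 16].

χ(G) = 3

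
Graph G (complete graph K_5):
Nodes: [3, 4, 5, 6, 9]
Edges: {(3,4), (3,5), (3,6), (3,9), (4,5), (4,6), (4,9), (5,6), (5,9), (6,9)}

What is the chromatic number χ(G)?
Clique number ω(G) = 5 (lower bound: χ ≥ ω).
The clique on [3, 4, 5, 6, 9] has size 5, forcing χ ≥ 5, and the coloring below uses 5 colors, so χ(G) = 5.
A valid 5-coloring: color 1: [6]; color 2: [9]; color 3: [4]; color 4: [5]; color 5: [3].

χ(G) = 5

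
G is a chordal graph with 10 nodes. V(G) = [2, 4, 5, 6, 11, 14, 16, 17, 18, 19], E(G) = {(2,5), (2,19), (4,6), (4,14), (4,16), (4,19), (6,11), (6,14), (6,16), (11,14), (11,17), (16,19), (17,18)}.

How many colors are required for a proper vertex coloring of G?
χ(G) = 3

Clique number ω(G) = 3 (lower bound: χ ≥ ω).
The clique on [4, 16, 19] has size 3, forcing χ ≥ 3, and the coloring below uses 3 colors, so χ(G) = 3.
A valid 3-coloring: color 1: [2, 4, 11, 18]; color 2: [5, 6, 17, 19]; color 3: [14, 16].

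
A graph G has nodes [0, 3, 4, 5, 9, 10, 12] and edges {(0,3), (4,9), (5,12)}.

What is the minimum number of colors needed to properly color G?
χ(G) = 2

Clique number ω(G) = 2 (lower bound: χ ≥ ω).
The graph is bipartite (no odd cycle), so 2 colors suffice: χ(G) = 2.
A valid 2-coloring: color 1: [3, 4, 5, 10]; color 2: [0, 9, 12].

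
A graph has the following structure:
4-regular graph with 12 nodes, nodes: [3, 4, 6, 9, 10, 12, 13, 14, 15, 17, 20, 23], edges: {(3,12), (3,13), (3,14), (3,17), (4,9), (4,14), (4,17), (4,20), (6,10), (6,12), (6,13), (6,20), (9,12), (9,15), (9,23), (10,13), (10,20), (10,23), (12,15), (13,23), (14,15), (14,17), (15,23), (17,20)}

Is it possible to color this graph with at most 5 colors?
A valid 5-coloring: color 1: [9, 13, 14, 20]; color 2: [3, 4, 6, 23]; color 3: [10, 12, 17]; color 4: [15].
(χ(G) = 4 ≤ 5.)

Yes, G is 5-colorable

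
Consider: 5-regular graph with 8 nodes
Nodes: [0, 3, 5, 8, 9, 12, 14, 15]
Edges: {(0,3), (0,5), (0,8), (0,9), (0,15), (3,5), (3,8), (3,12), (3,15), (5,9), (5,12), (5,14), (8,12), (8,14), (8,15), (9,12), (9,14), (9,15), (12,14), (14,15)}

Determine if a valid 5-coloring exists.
A valid 5-coloring: color 1: [0, 14]; color 2: [5, 8]; color 3: [12, 15]; color 4: [3, 9].
(χ(G) = 4 ≤ 5.)

Yes, G is 5-colorable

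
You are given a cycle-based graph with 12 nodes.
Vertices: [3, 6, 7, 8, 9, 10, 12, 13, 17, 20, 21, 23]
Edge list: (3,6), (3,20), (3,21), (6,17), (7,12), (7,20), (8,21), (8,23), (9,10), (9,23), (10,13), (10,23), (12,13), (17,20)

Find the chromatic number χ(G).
χ(G) = 3

Clique number ω(G) = 3 (lower bound: χ ≥ ω).
The clique on [9, 10, 23] has size 3, forcing χ ≥ 3, and the coloring below uses 3 colors, so χ(G) = 3.
A valid 3-coloring: color 1: [3, 7, 13, 17, 23]; color 2: [6, 8, 10, 12, 20]; color 3: [9, 21].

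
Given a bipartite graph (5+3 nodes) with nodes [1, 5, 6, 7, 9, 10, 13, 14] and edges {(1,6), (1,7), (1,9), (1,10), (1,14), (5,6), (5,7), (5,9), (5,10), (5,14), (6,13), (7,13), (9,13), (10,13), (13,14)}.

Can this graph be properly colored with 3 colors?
Yes, G is 3-colorable

A valid 3-coloring: color 1: [1, 5, 13]; color 2: [6, 7, 9, 10, 14].
(χ(G) = 2 ≤ 3.)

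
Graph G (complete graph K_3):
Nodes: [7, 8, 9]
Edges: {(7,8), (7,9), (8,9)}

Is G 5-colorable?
Yes, G is 5-colorable

A valid 5-coloring: color 1: [8]; color 2: [9]; color 3: [7].
(χ(G) = 3 ≤ 5.)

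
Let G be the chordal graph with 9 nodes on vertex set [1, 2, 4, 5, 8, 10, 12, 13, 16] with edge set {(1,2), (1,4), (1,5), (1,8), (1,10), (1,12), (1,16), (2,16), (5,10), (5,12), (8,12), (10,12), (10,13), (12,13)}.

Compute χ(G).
χ(G) = 4

Clique number ω(G) = 4 (lower bound: χ ≥ ω).
The clique on [1, 5, 10, 12] has size 4, forcing χ ≥ 4, and the coloring below uses 4 colors, so χ(G) = 4.
A valid 4-coloring: color 1: [1, 13]; color 2: [4, 12, 16]; color 3: [2, 8, 10]; color 4: [5].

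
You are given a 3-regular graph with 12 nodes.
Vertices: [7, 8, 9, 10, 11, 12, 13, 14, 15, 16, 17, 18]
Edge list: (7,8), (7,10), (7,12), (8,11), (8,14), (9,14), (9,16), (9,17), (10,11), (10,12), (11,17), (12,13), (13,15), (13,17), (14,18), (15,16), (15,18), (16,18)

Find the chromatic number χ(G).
Clique number ω(G) = 3 (lower bound: χ ≥ ω).
The clique on [7, 10, 12] has size 3, forcing χ ≥ 3, and the coloring below uses 3 colors, so χ(G) = 3.
A valid 3-coloring: color 1: [7, 11, 13, 14, 16]; color 2: [8, 9, 10, 15]; color 3: [12, 17, 18].

χ(G) = 3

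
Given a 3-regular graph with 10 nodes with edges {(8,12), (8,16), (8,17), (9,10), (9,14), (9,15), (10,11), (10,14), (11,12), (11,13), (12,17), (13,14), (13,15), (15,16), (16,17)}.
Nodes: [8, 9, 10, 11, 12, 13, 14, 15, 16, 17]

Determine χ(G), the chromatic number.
χ(G) = 3

Clique number ω(G) = 3 (lower bound: χ ≥ ω).
The clique on [8, 16, 17] has size 3, forcing χ ≥ 3, and the coloring below uses 3 colors, so χ(G) = 3.
A valid 3-coloring: color 1: [8, 11, 14, 15]; color 2: [10, 12, 13, 16]; color 3: [9, 17].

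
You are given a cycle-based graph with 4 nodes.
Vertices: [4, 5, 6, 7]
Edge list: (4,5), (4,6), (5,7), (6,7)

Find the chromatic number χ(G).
Clique number ω(G) = 2 (lower bound: χ ≥ ω).
The graph is bipartite (no odd cycle), so 2 colors suffice: χ(G) = 2.
A valid 2-coloring: color 1: [5, 6]; color 2: [4, 7].

χ(G) = 2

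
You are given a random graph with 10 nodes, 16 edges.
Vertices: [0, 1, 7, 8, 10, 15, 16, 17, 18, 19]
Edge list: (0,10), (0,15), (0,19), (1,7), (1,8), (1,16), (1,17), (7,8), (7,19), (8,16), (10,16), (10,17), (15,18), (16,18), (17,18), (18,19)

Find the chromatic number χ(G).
Clique number ω(G) = 3 (lower bound: χ ≥ ω).
The clique on [1, 8, 16] has size 3, forcing χ ≥ 3, and the coloring below uses 3 colors, so χ(G) = 3.
A valid 3-coloring: color 1: [0, 1, 18]; color 2: [7, 15, 16, 17]; color 3: [8, 10, 19].

χ(G) = 3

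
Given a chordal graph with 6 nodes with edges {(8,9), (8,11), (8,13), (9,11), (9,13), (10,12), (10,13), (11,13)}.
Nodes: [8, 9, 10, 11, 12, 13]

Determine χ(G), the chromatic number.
χ(G) = 4

Clique number ω(G) = 4 (lower bound: χ ≥ ω).
The clique on [8, 9, 11, 13] has size 4, forcing χ ≥ 4, and the coloring below uses 4 colors, so χ(G) = 4.
A valid 4-coloring: color 1: [12, 13]; color 2: [8, 10]; color 3: [9]; color 4: [11].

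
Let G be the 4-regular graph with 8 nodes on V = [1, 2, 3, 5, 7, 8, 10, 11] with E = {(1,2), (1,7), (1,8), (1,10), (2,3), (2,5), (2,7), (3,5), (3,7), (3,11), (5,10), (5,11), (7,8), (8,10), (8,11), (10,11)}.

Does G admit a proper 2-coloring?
The clique on vertices [8, 10, 11] has size 3 > 2, so it alone needs 3 colors.

No, G is not 2-colorable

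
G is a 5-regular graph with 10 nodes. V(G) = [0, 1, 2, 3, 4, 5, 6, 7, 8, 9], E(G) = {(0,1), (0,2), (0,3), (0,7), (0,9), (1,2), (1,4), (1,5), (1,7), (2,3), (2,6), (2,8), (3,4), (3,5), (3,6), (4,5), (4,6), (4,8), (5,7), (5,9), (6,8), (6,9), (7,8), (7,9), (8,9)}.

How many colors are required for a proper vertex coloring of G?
χ(G) = 4

Clique number ω(G) = 3 (lower bound: χ ≥ ω).
Suppose a proper 3-coloring c exists. The clique [0, 1, 2] takes 3 distinct colors; by symmetry let c(0) = 1, c(1) = 2, c(2) = 3.
- Vertex 3: neighbors [0, 2] already have colors [1, 3] ⇒ c(3) = 2.
- Vertex 6: neighbors [3, 2] already have colors [2, 3] ⇒ c(6) = 1.
- Vertex 7: neighbors [0, 1] already have colors [1, 2] ⇒ c(7) = 3.
- Vertex 4: neighbors [6, 1] already have colors [1, 2] ⇒ c(4) = 3.
- Vertex 9: neighbors [0, 7] already have colors [1, 3] ⇒ c(9) = 2.
- Vertex 8: neighbors [6, 9, 2] already have colors [1, 2, 3] — all 3 colors blocked. Contradiction.
The forced assignments end in a contradiction, so G has no proper 3-coloring (χ ≥ 4).
The coloring below uses 4 colors, so χ(G) = 4.
A valid 4-coloring: color 1: [2, 4, 9]; color 2: [0, 5, 8]; color 3: [6, 7]; color 4: [1, 3].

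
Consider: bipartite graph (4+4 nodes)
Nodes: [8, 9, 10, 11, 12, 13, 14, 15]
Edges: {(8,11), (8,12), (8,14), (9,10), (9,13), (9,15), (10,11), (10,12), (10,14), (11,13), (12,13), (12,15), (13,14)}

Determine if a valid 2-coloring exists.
A valid 2-coloring: color 1: [8, 10, 13, 15]; color 2: [9, 11, 12, 14].
(χ(G) = 2 ≤ 2.)

Yes, G is 2-colorable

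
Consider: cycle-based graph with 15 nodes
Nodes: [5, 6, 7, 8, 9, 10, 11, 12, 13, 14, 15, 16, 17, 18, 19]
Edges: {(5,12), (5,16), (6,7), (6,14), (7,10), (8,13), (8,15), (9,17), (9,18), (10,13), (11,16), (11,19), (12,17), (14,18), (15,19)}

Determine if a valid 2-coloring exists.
Odd cycle [10, 13, 8, 15, 19, 11, 16, 5, 12, 17, 9, 18, 14, 6, 7] needs 3 colors (χ ≥ 3).
Hence χ(G) ≥ 3 > 2, so no proper 2-coloring exists.

No, G is not 2-colorable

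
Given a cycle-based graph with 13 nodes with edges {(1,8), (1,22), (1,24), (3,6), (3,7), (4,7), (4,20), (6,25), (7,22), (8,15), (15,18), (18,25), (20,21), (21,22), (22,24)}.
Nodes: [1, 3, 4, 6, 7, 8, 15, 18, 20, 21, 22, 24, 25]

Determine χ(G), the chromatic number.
Clique number ω(G) = 3 (lower bound: χ ≥ ω).
The clique on [1, 22, 24] has size 3, forcing χ ≥ 3, and the coloring below uses 3 colors, so χ(G) = 3.
A valid 3-coloring: color 1: [4, 6, 8, 18, 22]; color 2: [1, 7, 15, 20, 25]; color 3: [3, 21, 24].

χ(G) = 3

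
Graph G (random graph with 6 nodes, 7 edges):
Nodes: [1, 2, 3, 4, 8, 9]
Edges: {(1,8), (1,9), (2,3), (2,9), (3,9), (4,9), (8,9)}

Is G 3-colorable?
Yes, G is 3-colorable

A valid 3-coloring: color 1: [9]; color 2: [1, 3, 4]; color 3: [2, 8].
(χ(G) = 3 ≤ 3.)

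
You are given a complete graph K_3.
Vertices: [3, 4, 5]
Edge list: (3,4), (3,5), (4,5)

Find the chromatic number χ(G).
χ(G) = 3

Clique number ω(G) = 3 (lower bound: χ ≥ ω).
The clique on [3, 4, 5] has size 3, forcing χ ≥ 3, and the coloring below uses 3 colors, so χ(G) = 3.
A valid 3-coloring: color 1: [4]; color 2: [5]; color 3: [3].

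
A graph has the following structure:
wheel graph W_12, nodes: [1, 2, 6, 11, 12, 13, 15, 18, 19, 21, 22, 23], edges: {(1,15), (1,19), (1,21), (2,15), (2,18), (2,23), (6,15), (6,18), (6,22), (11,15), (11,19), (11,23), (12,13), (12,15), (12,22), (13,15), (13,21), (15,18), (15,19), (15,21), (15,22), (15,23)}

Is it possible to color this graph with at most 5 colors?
A valid 5-coloring: color 1: [15]; color 2: [18, 19, 21, 22, 23]; color 3: [1, 2, 6, 11, 13]; color 4: [12].
(χ(G) = 4 ≤ 5.)

Yes, G is 5-colorable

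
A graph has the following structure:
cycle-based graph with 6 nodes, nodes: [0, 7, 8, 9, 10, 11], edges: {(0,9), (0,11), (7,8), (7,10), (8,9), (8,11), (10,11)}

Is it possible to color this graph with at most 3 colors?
Yes, G is 3-colorable

A valid 3-coloring: color 1: [7, 9, 11]; color 2: [0, 8, 10].
(χ(G) = 2 ≤ 3.)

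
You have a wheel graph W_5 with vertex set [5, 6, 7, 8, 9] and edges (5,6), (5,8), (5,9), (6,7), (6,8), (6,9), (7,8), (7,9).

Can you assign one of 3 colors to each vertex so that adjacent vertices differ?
Yes, G is 3-colorable

A valid 3-coloring: color 1: [6]; color 2: [8, 9]; color 3: [5, 7].
(χ(G) = 3 ≤ 3.)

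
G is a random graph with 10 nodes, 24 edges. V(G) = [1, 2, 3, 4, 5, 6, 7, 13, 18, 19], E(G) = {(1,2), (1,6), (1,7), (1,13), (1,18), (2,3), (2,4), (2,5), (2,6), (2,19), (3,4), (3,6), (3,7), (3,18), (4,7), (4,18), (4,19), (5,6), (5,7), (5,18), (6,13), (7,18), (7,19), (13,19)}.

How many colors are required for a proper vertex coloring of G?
Clique number ω(G) = 4 (lower bound: χ ≥ ω).
The clique on [3, 4, 7, 18] has size 4, forcing χ ≥ 4, and the coloring below uses 4 colors, so χ(G) = 4.
A valid 4-coloring: color 1: [2, 7, 13]; color 2: [4, 6]; color 3: [1, 3, 5, 19]; color 4: [18].

χ(G) = 4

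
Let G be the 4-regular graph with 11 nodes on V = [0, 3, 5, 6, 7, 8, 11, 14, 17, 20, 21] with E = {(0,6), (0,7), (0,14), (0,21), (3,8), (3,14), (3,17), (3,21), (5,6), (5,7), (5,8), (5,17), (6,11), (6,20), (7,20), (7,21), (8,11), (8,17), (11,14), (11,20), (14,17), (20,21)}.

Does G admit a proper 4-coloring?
A valid 4-coloring: color 1: [6, 8, 14, 21]; color 2: [0, 3, 5, 20]; color 3: [7, 11, 17].
(χ(G) = 3 ≤ 4.)

Yes, G is 4-colorable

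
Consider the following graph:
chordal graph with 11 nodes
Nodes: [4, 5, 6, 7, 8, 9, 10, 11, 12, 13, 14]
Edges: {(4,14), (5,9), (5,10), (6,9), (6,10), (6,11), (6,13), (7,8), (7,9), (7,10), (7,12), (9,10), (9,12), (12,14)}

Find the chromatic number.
Clique number ω(G) = 3 (lower bound: χ ≥ ω).
The clique on [5, 9, 10] has size 3, forcing χ ≥ 3, and the coloring below uses 3 colors, so χ(G) = 3.
A valid 3-coloring: color 1: [8, 9, 11, 13, 14]; color 2: [4, 5, 6, 7]; color 3: [10, 12].

χ(G) = 3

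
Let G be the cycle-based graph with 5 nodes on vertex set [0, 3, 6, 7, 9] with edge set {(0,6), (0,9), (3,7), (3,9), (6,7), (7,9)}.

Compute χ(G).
χ(G) = 3

Clique number ω(G) = 3 (lower bound: χ ≥ ω).
The clique on [3, 7, 9] has size 3, forcing χ ≥ 3, and the coloring below uses 3 colors, so χ(G) = 3.
A valid 3-coloring: color 1: [0, 7]; color 2: [6, 9]; color 3: [3].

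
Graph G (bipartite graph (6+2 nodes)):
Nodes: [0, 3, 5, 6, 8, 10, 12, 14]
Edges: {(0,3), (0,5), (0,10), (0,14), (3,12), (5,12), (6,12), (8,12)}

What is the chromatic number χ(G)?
χ(G) = 2

Clique number ω(G) = 2 (lower bound: χ ≥ ω).
The graph is bipartite (no odd cycle), so 2 colors suffice: χ(G) = 2.
A valid 2-coloring: color 1: [0, 12]; color 2: [3, 5, 6, 8, 10, 14].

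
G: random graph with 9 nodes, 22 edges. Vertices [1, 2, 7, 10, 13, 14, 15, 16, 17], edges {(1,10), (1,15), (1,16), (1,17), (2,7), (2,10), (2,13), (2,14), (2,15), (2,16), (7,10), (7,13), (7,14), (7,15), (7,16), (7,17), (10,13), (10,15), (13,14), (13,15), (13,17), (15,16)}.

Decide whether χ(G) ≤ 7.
Yes, G is 7-colorable

A valid 7-coloring: color 1: [1, 7]; color 2: [13, 16]; color 3: [14, 15, 17]; color 4: [2]; color 5: [10].
(χ(G) = 5 ≤ 7.)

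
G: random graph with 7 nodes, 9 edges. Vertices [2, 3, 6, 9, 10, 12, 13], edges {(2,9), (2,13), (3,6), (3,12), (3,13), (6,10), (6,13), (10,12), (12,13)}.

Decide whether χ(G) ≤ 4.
Yes, G is 4-colorable

A valid 4-coloring: color 1: [9, 10, 13]; color 2: [2, 6, 12]; color 3: [3].
(χ(G) = 3 ≤ 4.)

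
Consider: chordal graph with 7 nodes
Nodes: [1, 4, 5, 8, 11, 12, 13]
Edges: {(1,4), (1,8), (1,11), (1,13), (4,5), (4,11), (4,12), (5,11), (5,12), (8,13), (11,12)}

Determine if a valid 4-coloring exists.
A valid 4-coloring: color 1: [1, 12]; color 2: [4, 13]; color 3: [8, 11]; color 4: [5].
(χ(G) = 4 ≤ 4.)

Yes, G is 4-colorable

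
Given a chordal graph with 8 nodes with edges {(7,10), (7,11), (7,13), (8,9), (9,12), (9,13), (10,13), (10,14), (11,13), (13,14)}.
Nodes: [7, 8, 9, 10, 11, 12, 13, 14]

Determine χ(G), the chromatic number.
χ(G) = 3

Clique number ω(G) = 3 (lower bound: χ ≥ ω).
The clique on [10, 13, 14] has size 3, forcing χ ≥ 3, and the coloring below uses 3 colors, so χ(G) = 3.
A valid 3-coloring: color 1: [8, 12, 13]; color 2: [9, 10, 11]; color 3: [7, 14].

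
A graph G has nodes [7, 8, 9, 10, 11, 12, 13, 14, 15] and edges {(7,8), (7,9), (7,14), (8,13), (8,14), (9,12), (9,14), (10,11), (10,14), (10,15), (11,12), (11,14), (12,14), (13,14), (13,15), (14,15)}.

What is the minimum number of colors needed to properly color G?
Clique number ω(G) = 3 (lower bound: χ ≥ ω).
The clique on [7, 8, 14] has size 3, forcing χ ≥ 3, and the coloring below uses 3 colors, so χ(G) = 3.
A valid 3-coloring: color 1: [14]; color 2: [7, 10, 12, 13]; color 3: [8, 9, 11, 15].

χ(G) = 3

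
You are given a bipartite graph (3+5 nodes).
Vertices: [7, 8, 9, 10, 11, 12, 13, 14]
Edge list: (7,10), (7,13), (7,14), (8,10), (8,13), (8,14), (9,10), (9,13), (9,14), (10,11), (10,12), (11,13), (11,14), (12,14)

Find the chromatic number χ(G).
Clique number ω(G) = 2 (lower bound: χ ≥ ω).
The graph is bipartite (no odd cycle), so 2 colors suffice: χ(G) = 2.
A valid 2-coloring: color 1: [10, 13, 14]; color 2: [7, 8, 9, 11, 12].

χ(G) = 2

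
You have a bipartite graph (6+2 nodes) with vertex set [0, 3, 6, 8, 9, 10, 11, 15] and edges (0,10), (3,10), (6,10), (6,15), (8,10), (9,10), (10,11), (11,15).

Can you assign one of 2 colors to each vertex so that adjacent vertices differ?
A valid 2-coloring: color 1: [10, 15]; color 2: [0, 3, 6, 8, 9, 11].
(χ(G) = 2 ≤ 2.)

Yes, G is 2-colorable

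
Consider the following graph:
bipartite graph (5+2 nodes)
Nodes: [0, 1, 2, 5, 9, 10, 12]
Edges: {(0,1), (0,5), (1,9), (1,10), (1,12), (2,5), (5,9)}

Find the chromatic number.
χ(G) = 2

Clique number ω(G) = 2 (lower bound: χ ≥ ω).
The graph is bipartite (no odd cycle), so 2 colors suffice: χ(G) = 2.
A valid 2-coloring: color 1: [1, 5]; color 2: [0, 2, 9, 10, 12].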